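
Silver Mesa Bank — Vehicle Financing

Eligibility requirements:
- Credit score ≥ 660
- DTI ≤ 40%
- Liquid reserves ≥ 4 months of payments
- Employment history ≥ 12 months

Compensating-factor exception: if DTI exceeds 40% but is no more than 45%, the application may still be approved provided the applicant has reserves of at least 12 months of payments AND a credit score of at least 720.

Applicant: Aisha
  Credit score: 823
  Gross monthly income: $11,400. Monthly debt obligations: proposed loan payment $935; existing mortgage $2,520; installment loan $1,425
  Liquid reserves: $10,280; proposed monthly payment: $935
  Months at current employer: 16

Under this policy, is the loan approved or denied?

Denied

Credit score 823 ≥ 660 (meets base)
Total debts = (935 + 2,520 + 1,425) = 4,880. DTI: 4,880 ÷ 11,400 = 42.8%, over the 40% base limit.
Liquid reserves cover 10,280/935 = 11.0 months — ≥ 4 required
Employment 16 ≥ 12 months
DTI 42.8% is within the 40%–45% exception band; checking compensating factors.
Reserves 11.0 < 12 months; credit score 823 ≥ 720.
Compensating-factor requirement not fully met.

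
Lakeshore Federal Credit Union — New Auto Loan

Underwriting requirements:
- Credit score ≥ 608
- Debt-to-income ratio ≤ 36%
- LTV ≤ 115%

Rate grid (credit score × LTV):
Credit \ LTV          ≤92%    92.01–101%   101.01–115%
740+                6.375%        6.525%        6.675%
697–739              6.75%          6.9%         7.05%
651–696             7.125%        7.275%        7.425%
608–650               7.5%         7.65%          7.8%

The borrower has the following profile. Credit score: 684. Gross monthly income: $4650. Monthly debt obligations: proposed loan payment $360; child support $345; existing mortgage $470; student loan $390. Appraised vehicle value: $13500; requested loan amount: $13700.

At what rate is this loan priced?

7.425%

Credit score 684 ≥ 608; Total monthly debts = (360 + 345 + 470 + 390) = 1,565. DTI = 1,565/4,650 = 33.7% ≤ 36%
LTV: 13,700 ÷ 13,500 = 101.5%, within 115% cap
Row: 684 falls in 651–696. Column: 101.5% falls in 101.01–115%. Rate = 7.425%.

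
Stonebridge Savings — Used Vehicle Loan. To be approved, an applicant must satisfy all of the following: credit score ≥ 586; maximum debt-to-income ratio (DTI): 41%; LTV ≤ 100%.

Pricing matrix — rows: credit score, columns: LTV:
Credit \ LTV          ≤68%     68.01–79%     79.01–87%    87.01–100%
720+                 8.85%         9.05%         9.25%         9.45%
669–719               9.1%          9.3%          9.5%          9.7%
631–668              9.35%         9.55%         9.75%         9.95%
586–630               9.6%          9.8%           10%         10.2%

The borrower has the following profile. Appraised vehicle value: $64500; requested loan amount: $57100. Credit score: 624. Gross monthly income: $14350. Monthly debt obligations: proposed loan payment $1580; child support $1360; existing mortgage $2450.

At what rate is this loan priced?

Credit score 624 ≥ 586; Total monthly debts = (1,580 + 1,360 + 2,450) = 5,390. DTI = 5,390/14,350 = 37.6% ≤ 41%
LTV = 57,100/64,500 = 88.5% ≤ 100%
Credit 624 → row 586–630; LTV 88.5% → column 87.01–100%. Grid cell → 10.2%.

10.2%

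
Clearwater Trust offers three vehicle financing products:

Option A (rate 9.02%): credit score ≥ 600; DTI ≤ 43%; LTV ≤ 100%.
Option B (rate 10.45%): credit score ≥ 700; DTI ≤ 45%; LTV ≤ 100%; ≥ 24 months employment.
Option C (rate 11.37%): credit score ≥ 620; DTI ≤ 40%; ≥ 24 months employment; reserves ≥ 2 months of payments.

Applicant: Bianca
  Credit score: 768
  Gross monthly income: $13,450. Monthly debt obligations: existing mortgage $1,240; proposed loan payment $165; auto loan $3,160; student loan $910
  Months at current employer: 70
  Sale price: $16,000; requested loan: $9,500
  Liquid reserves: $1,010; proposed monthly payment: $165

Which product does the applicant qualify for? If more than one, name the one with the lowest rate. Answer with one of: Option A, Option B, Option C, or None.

Option A

Total debts = (1,240 + 165 + 3,160 + 910) = 5,475; DTI = 5,475/13,450 = 40.7%.
LTV = 9,500/16,000 = 59.4%.
Reserves = 1,010/165 = 6.1 months.
Option A: score 768 ≥ 600; DTI 40.7% ≤ 43%; LTV 59.4% ≤ 100% → qualifies.
Option B: score 768 ≥ 700; DTI 40.7% ≤ 45%; LTV 59.4% ≤ 100%; employment 70 ≥ 24 mo → qualifies.
Option C: score 768 ≥ 620; DTI 40.7% > 40%; employment 70 ≥ 24 mo; reserves 6.1 ≥ 2 mo → does not qualify.
Qualifying: Option A, Option B. Lowest rate is 9.02% → Option A.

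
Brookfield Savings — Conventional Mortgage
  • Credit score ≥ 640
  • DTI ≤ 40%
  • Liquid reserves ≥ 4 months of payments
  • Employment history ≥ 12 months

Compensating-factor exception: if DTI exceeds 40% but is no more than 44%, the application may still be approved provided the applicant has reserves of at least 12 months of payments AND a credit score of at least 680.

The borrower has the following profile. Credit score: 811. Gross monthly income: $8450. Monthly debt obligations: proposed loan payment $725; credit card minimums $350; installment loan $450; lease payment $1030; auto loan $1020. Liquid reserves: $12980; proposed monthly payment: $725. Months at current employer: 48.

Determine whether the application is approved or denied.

Credit score 811 ≥ 640 (meets base)
Total debts = (725 + 350 + 450 + 1,030 + 1,020) = 3,575. DTI: 3,575 ÷ 8,450 = 42.3%, over the 40% base limit.
Reserves: 12,980 ÷ 725 = 17.9 months (meets 4-month minimum)
Employment 48 ≥ 12 months
DTI 42.3% is within the 40%–44% exception band; checking compensating factors.
Reserves 17.9 ≥ 12 months; credit score 811 ≥ 680.
Both compensating conditions met → exception applies.

Approved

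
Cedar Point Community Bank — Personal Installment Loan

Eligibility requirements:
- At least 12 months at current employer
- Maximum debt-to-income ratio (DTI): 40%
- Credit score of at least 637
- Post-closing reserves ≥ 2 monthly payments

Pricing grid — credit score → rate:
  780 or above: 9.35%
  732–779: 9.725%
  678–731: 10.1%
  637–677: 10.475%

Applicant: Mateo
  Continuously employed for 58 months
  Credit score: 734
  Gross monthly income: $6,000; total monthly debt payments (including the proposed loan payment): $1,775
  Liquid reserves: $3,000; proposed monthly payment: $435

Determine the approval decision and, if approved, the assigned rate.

Approved at 9.725%

Credit score 734 ≥ 637 (meets minimum)
Liquid reserves cover 3,000/435 = 6.9 months — ≥ 2 required
DTI: 1,775 ÷ 6,000 = 29.6%, within the 40% cap
Employment 58 ≥ 12 months
All requirements met. Score 734 falls in the 732–779 tier → 9.725%.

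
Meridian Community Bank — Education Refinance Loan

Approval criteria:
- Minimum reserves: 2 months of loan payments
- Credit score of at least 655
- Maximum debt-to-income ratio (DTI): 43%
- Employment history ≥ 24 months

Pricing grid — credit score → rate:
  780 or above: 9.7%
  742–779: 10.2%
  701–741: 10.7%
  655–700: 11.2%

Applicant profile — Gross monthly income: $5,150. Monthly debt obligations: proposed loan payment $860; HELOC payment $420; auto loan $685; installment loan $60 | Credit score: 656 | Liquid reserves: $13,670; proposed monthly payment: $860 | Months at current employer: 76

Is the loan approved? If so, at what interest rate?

Credit score 656 ≥ 655 (meets minimum)
Reserves = 13,670/860 = 15.9 months ≥ 2
Employment 76 ≥ 24 months
Total monthly debts = (860 + 420 + 685 + 60) = 2,025. DTI = 2,025/5,150 = 39.3% ≤ 43%
All requirements met. Score 656 falls in the 655–700 tier → 11.2%.

Approved at 11.2%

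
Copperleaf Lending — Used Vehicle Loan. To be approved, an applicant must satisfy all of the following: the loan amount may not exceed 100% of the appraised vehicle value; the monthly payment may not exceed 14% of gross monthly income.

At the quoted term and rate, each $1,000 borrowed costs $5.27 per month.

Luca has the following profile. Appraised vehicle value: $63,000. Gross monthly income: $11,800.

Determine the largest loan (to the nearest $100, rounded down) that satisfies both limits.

$63,000

Payment cap: 14% × $11,800 = $1,652/month.
At $5.27 per $1,000, that supports 1,652/5.27 × 1,000 ≈ $313,472 → $313,400.
LTV cap: 100% × $63,000 = $63,000 → $63,000.
Binding constraint: loan-to-value.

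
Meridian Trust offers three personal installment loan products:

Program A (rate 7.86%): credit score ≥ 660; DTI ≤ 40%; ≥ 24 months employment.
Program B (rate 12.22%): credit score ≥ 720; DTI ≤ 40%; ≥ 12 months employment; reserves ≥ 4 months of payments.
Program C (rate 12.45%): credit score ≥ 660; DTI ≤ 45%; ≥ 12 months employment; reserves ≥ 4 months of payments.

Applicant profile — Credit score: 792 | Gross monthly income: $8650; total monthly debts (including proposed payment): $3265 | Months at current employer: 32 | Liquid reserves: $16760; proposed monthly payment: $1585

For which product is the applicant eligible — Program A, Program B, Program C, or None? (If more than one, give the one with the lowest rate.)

Program A

DTI = 3,265/8,650 = 37.7%.
Reserves = 16,760/1,585 = 10.6 months.
Program A: score 792 ≥ 660; DTI 37.7% ≤ 40%; employment 32 ≥ 24 mo → qualifies.
Program B: score 792 ≥ 720; DTI 37.7% ≤ 40%; employment 32 ≥ 12 mo; reserves 10.6 ≥ 4 mo → qualifies.
Program C: score 792 ≥ 660; DTI 37.7% ≤ 45%; employment 32 ≥ 12 mo; reserves 10.6 ≥ 4 mo → qualifies.
Qualifying: Program A, Program B, Program C. Lowest rate is 7.86% → Program A.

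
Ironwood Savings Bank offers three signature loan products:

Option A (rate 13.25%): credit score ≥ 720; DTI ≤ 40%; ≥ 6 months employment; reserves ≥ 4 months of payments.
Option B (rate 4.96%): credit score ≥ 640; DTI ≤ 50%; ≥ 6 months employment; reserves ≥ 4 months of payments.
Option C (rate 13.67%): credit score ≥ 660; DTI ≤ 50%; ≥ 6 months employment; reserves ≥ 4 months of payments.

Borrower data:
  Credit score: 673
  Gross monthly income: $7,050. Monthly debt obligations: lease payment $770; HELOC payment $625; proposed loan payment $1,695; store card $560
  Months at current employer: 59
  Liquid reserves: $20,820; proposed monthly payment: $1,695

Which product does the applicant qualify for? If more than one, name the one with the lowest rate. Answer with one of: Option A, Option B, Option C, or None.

None

Total debts = (770 + 625 + 1,695 + 560) = 3,650; DTI = 3,650/7,050 = 51.8%.
Reserves = 20,820/1,695 = 12.3 months.
Option A: score 673 < 720; DTI 51.8% > 40%; employment 59 ≥ 6 mo; reserves 12.3 ≥ 4 mo → does not qualify.
Option B: score 673 ≥ 640; DTI 51.8% > 50%; employment 59 ≥ 6 mo; reserves 12.3 ≥ 4 mo → does not qualify.
Option C: score 673 ≥ 660; DTI 51.8% > 50%; employment 59 ≥ 6 mo; reserves 12.3 ≥ 4 mo → does not qualify.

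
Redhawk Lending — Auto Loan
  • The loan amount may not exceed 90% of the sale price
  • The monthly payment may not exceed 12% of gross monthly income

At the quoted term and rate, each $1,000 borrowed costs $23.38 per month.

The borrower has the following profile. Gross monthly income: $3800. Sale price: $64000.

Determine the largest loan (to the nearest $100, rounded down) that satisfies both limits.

Payment cap: 12% × $3,800 = $456/month.
At $23.38 per $1,000, that supports 456/23.38 × 1,000 ≈ $19,503 → $19,500.
LTV cap: 90% × $64,000 = $57,600 → $57,600.
Binding constraint: payment-to-income.

$19,500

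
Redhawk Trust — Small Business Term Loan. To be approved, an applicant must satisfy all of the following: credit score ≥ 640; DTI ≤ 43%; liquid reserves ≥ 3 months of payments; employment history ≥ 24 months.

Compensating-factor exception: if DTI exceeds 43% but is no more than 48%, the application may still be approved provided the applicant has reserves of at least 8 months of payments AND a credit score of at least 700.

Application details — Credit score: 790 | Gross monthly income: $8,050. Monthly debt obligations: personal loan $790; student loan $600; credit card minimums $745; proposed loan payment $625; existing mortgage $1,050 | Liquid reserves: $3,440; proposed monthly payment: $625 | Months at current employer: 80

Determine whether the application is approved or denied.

Denied

Credit score 790 ≥ 640 (meets base)
Total debts = (790 + 600 + 745 + 625 + 1,050) = 3,810. DTI: 3,810 ÷ 8,050 = 47.3%, over the 43% base limit.
Liquid reserves cover 3,440/625 = 5.5 months — ≥ 3 required
Employment 80 ≥ 24 months
DTI 47.3% is within the 43%–48% exception band; checking compensating factors.
Override check — reserves: 5.5 mo (short of 8); score: 790 (ok).
Compensating-factor requirement not fully met.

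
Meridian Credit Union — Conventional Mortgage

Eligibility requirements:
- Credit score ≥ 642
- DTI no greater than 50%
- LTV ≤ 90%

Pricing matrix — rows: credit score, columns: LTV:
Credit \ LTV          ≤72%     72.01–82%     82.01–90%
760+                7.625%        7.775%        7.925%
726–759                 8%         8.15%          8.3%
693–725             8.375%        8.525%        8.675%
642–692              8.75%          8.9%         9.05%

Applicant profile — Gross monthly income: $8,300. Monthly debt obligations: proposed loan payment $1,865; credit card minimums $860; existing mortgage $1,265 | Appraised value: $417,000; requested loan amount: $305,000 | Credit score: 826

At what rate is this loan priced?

Credit score 826 ≥ 642; Total monthly debts = (1,865 + 860 + 1,265) = 3,990. DTI: 3,990 ÷ 8,300 = 48.1%, within the 50% cap
Loan-to-value = 305,000/417,000 = 73.1% — pass (90% max)
Credit 826 → row 760+; LTV 73.1% → column 72.01–82%. Grid cell → 7.775%.

7.775%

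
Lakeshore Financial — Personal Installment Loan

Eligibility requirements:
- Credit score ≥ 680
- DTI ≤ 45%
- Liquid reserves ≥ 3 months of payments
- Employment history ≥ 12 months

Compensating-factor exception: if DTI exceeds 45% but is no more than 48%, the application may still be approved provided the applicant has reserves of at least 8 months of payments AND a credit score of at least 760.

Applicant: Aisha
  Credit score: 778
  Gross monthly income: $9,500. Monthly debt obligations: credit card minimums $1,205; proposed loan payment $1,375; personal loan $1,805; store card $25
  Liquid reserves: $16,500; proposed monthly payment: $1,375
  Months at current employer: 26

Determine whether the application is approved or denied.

Approved

Credit score 778 ≥ 680 (meets base)
Total debts = (1,205 + 1,375 + 1,805 + 25) = 4,410. DTI = 4,410/9,500 = 46.4% > 45% — standard DTI limit exceeded.
Reserves = 16,500/1,375 = 12.0 months ≥ 3
Employment 26 ≥ 12 months
DTI 46.4% is within the 45%–48% exception band; checking compensating factors.
Reserves 12.0 ≥ 8 months; credit score 778 ≥ 760.
Both override conditions satisfied; DTI exception granted.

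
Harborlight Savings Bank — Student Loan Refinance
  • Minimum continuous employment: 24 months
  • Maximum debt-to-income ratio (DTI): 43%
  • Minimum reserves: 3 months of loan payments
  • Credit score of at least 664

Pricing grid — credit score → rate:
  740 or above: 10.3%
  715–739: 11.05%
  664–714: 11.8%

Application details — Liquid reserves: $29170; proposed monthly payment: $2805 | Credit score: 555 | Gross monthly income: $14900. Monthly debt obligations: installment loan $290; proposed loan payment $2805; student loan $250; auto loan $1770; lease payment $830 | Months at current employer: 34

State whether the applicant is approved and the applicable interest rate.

Denied

Credit score 555 < 664 (below minimum)
Total monthly debts = (290 + 2,805 + 250 + 1,770 + 830) = 5,945. DTI = 5,945/14,900 = 39.9% ≤ 43%
Employment 34 ≥ 24 months
Reserves: 29,170 ÷ 2,805 = 10.4 months (meets 3-month minimum)
Not all requirements met → denied.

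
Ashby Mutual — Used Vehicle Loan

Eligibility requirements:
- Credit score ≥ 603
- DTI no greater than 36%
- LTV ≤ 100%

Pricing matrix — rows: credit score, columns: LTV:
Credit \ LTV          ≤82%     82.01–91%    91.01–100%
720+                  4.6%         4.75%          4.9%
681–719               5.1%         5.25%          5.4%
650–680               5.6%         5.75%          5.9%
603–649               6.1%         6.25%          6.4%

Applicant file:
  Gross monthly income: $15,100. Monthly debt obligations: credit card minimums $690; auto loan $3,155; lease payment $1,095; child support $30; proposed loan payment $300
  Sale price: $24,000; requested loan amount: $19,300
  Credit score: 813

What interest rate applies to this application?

Credit score 813 ≥ 603; Total monthly debts = (690 + 3,155 + 1,095 + 30 + 300) = 5,270. Debt-to-income = 5,270/15,100 = 34.9% — meets 36% limit
LTV: 19,300 ÷ 24,000 = 80.4%, within 100% cap
Row: 813 falls in 720+. Column: 80.4% falls in ≤82%. Rate = 4.6%.

4.6%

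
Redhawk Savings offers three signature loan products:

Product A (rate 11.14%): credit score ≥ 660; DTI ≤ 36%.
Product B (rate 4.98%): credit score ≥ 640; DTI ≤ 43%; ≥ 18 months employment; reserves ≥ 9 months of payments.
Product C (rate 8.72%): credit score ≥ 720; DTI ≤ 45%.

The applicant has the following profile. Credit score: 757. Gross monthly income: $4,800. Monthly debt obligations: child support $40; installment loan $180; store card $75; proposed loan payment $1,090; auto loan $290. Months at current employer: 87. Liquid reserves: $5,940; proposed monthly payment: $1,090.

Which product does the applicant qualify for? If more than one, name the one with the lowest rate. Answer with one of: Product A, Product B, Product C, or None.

Total debts = (40 + 180 + 75 + 1,090 + 290) = 1,675; DTI = 1,675/4,800 = 34.9%.
Reserves = 5,940/1,090 = 5.4 months.
Product A: score 757 ≥ 660; DTI 34.9% ≤ 36% → qualifies.
Product B: score 757 ≥ 640; DTI 34.9% ≤ 43%; employment 87 ≥ 18 mo; reserves 5.4 < 9 mo → does not qualify.
Product C: score 757 ≥ 720; DTI 34.9% ≤ 45% → qualifies.
Qualifying: Product A, Product C. Lowest rate is 8.72% → Product C.

Product C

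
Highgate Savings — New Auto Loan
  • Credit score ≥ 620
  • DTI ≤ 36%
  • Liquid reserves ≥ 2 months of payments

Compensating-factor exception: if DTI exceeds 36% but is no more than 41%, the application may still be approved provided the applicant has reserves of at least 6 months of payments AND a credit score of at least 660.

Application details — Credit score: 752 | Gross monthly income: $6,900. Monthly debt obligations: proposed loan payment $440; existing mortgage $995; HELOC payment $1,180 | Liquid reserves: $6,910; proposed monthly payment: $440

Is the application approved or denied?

Credit score 752 ≥ 620 (meets base)
Total debts = (440 + 995 + 1,180) = 2,615. DTI = 2,615/6,900 = 37.9% > 36% — standard DTI limit exceeded.
Reserves = 6,910/440 = 15.7 months ≥ 2
DTI 37.9% is within the 36%–41% exception band; checking compensating factors.
Reserves 15.7 ≥ 6 months; credit score 752 ≥ 660.
Both compensating conditions met → exception applies.

Approved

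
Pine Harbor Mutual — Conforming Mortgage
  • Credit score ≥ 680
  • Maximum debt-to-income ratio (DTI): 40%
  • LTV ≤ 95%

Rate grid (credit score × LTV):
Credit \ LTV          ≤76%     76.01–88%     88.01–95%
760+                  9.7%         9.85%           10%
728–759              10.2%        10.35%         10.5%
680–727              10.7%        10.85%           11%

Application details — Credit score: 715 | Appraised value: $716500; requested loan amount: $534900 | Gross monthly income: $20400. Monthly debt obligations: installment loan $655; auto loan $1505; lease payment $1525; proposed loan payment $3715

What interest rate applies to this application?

10.7%

Credit score 715 ≥ 680; Total monthly debts = (655 + 1,505 + 1,525 + 3,715) = 7,400. DTI: 7,400 ÷ 20,400 = 36.3%, within the 40% cap
LTV: 534,900 ÷ 716,500 = 74.7%, within 95% cap
Row: 715 falls in 680–727. Column: 74.7% falls in ≤76%. Rate = 10.7%.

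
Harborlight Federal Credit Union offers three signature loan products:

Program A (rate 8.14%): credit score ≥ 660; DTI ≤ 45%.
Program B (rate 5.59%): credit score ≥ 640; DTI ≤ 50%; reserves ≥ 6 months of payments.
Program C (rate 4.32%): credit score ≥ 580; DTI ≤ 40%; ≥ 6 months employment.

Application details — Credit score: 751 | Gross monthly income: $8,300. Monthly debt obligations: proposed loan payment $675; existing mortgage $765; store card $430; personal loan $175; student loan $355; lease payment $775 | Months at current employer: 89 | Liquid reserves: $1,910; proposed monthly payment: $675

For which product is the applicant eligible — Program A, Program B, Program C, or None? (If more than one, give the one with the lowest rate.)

Program C

Total debts = (675 + 765 + 430 + 175 + 355 + 775) = 3,175; DTI = 3,175/8,300 = 38.3%.
Reserves = 1,910/675 = 2.8 months.
Program A: score 751 ≥ 660; DTI 38.3% ≤ 45% → qualifies.
Program B: score 751 ≥ 640; DTI 38.3% ≤ 50%; reserves 2.8 < 6 mo → does not qualify.
Program C: score 751 ≥ 580; DTI 38.3% ≤ 40%; employment 89 ≥ 6 mo → qualifies.
Qualifying: Program A, Program C. Lowest rate is 4.32% → Program C.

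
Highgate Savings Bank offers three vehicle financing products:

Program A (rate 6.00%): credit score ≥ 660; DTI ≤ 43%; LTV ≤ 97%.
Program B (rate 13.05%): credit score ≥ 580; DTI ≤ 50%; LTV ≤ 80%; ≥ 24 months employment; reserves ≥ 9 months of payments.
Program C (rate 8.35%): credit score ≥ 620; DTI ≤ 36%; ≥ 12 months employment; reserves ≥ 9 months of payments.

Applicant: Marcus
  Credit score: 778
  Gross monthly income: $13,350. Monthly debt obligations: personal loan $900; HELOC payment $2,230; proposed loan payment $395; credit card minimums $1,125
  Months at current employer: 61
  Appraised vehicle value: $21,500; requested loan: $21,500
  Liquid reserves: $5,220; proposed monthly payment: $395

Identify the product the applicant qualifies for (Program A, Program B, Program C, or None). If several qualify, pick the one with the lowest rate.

Program C

Total debts = (900 + 2,230 + 395 + 1,125) = 4,650; DTI = 4,650/13,350 = 34.8%.
LTV = 21,500/21,500 = 100%.
Reserves = 5,220/395 = 13.2 months.
Program A: score 778 ≥ 660; DTI 34.8% ≤ 43%; LTV 100% > 97% → does not qualify.
Program B: score 778 ≥ 580; DTI 34.8% ≤ 50%; LTV 100% > 80%; employment 61 ≥ 24 mo; reserves 13.2 ≥ 9 mo → does not qualify.
Program C: score 778 ≥ 620; DTI 34.8% ≤ 36%; employment 61 ≥ 12 mo; reserves 13.2 ≥ 9 mo → qualifies.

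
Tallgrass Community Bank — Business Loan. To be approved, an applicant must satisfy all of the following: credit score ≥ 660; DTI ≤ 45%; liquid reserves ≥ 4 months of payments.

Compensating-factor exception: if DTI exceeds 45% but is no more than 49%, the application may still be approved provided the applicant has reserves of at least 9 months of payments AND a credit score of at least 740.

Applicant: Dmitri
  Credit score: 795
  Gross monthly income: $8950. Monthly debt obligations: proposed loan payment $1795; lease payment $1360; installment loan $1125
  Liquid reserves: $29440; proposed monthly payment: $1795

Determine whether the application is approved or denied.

Approved

Credit score 795 ≥ 660 (meets base)
Total debts = (1,795 + 1,360 + 1,125) = 4,280. DTI: 4,280 ÷ 8,950 = 47.8%, over the 45% base limit.
Liquid reserves cover 29,440/1,795 = 16.4 months — ≥ 4 required
DTI 47.8% is within the 45%–49% exception band; checking compensating factors.
Override check — reserves: 16.4 mo (ok); score: 795 (ok).
Both override conditions satisfied; DTI exception granted.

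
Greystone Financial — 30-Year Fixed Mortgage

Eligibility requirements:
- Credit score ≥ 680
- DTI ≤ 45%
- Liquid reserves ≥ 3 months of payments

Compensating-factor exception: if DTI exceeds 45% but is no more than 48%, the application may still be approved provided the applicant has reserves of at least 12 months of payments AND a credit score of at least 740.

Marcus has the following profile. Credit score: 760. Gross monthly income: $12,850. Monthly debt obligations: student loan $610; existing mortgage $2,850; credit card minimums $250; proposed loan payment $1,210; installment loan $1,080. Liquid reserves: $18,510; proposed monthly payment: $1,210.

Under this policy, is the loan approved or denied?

Approved

Credit score 760 ≥ 680 (meets base)
Total debts = (610 + 2,850 + 250 + 1,210 + 1,080) = 6,000. DTI: 6,000 ÷ 12,850 = 46.7%, over the 45% base limit.
Liquid reserves cover 18,510/1,210 = 15.3 months — ≥ 3 required
DTI 46.7% is within the 45%–48% exception band; checking compensating factors.
Override check — reserves: 15.3 mo (ok); score: 760 (ok).
Both compensating conditions met → exception applies.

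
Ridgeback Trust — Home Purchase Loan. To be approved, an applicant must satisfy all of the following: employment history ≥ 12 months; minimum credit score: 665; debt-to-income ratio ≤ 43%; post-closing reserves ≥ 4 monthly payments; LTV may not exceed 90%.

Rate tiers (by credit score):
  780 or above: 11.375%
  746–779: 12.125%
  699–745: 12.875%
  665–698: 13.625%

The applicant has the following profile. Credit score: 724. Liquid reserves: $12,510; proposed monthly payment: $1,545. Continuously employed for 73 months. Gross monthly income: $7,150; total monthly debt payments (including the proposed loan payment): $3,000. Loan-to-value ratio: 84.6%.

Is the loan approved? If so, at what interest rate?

Credit score 724 ≥ 665 (meets minimum)
Employment 73 ≥ 12 months
DTI = 3,000/7,150 = 42% ≤ 43%
Reserves: 12,510 ÷ 1,545 = 8.1 months (meets 4-month minimum)
LTV 84.6% — within 90%
All requirements met. Score 724 falls in the 699–745 tier → 12.875%.

Approved at 12.875%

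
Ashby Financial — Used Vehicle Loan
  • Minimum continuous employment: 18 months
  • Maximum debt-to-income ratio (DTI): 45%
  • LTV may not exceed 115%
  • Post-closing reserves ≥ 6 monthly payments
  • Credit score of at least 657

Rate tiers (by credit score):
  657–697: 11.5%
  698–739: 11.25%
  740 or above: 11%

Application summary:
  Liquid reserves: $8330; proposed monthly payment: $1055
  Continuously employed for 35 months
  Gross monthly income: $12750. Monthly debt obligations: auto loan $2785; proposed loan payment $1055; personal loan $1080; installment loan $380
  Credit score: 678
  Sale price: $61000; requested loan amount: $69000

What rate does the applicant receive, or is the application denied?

Credit score 678 ≥ 657 (meets minimum)
Liquid reserves cover 8,330/1,055 = 7.9 months — ≥ 6 required
Employment 35 ≥ 18 months
Total monthly debts = (2,785 + 1,055 + 1,080 + 380) = 5,300. DTI = 5,300/12,750 = 41.6% ≤ 45%
Loan-to-value = 69,000/61,000 = 113.1% — pass (115% max)
All requirements met. Score 678 falls in the 657–697 tier → 11.5%.

Approved at 11.5%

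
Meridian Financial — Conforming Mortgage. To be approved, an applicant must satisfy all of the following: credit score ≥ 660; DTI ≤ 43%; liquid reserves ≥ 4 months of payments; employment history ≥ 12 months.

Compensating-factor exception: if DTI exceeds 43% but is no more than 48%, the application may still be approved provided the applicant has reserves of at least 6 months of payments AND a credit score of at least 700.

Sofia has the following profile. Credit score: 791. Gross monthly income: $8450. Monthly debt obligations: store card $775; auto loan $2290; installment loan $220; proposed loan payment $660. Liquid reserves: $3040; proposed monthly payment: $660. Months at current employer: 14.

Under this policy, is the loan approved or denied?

Credit score 791 ≥ 660 (meets base)
Total debts = (775 + 2,290 + 220 + 660) = 3,945. DTI = 3,945/8,450 = 46.7% > 43% — standard DTI limit exceeded.
Reserves = 3,040/660 = 4.6 months ≥ 4
Employment 14 ≥ 12 months
46.7% falls in the override range (43%–48%), so the compensating-factor test applies.
Reserves 4.6 < 6 months; credit score 791 ≥ 700.
Compensating-factor requirement not fully met.

Denied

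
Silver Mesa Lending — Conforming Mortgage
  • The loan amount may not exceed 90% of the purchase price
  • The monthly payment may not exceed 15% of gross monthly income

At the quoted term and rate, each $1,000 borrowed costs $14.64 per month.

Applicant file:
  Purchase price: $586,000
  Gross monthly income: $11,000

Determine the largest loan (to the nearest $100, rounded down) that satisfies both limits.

$112,700

Payment cap: 15% × $11,000 = $1,650/month.
At $14.64 per $1,000, that supports 1,650/14.64 × 1,000 ≈ $112,704 → $112,700.
LTV cap: 90% × $586,000 = $527,400 → $527,400.
Binding constraint: payment-to-income.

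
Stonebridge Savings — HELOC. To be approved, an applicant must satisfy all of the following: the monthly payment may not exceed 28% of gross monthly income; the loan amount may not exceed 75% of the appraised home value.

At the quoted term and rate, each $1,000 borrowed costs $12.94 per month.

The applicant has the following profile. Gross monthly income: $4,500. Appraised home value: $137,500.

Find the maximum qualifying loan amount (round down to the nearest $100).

Payment cap: 28% × $4,500 = $1,260/month.
At $12.94 per $1,000, that supports 1,260/12.94 × 1,000 ≈ $97,372 → $97,300.
LTV cap: 75% × $137,500 = $103,125 → $103,100.
Binding constraint: payment-to-income.

$97,300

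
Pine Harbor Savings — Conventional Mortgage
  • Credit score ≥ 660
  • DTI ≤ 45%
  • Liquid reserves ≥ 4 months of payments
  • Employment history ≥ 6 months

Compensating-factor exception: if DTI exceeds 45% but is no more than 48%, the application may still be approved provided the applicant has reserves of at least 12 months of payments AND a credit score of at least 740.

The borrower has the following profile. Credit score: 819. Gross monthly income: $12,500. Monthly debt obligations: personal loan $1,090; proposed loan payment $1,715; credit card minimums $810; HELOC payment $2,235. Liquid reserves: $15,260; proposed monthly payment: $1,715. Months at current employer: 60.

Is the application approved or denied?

Credit score 819 ≥ 660 (meets base)
Total debts = (1,090 + 1,715 + 810 + 2,235) = 5,850. DTI: 5,850 ÷ 12,500 = 46.8%, over the 45% base limit.
Reserves = 15,260/1,715 = 8.9 months ≥ 4
Employment 60 ≥ 6 months
DTI 46.8% is within the 45%–48% exception band; checking compensating factors.
Reserves 8.9 < 12 months; credit score 819 ≥ 740.
Override conditions not both satisfied; exception does not apply.

Denied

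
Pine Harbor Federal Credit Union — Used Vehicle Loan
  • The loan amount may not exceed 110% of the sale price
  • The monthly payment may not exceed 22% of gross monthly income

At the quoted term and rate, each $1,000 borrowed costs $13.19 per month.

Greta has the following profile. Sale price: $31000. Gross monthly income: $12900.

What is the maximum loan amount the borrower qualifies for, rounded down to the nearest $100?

$34,100

Payment cap: 22% × $12,900 = $2,838/month.
At $13.19 per $1,000, that supports 2,838/13.19 × 1,000 ≈ $215,163 → $215,100.
LTV cap: 110% × $31,000 = $34,100 → $34,100.
Binding constraint: loan-to-value.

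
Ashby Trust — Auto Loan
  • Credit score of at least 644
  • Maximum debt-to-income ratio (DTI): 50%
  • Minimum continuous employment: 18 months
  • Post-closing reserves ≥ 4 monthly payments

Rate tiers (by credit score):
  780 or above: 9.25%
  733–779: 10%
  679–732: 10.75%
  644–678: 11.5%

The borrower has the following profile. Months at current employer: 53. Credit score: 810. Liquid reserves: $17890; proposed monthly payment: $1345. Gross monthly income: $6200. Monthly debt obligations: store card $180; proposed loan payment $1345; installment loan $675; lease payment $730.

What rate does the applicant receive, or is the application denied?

Credit score 810 ≥ 644 (meets minimum)
Total monthly debts = (180 + 1,345 + 675 + 730) = 2,930. DTI: 2,930 ÷ 6,200 = 47.3%, within the 50% cap
Reserves: 17,890 ÷ 1,345 = 13.3 months (meets 4-month minimum)
Employment 53 ≥ 18 months
All requirements met. Score 810 falls in the 780 or above tier → 9.25%.

Approved at 9.25%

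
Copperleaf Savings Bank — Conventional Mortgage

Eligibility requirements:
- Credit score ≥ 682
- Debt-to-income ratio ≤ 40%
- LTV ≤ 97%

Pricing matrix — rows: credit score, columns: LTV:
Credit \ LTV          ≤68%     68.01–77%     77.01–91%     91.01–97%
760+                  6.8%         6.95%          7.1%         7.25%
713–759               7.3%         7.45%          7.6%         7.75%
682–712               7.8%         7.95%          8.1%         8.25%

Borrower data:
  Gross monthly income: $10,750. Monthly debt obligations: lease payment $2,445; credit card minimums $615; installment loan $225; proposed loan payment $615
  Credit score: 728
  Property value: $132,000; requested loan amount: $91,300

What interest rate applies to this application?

Credit score 728 ≥ 682; Total monthly debts = (2,445 + 615 + 225 + 615) = 3,900. DTI = 3,900/10,750 = 36.3% ≤ 40%
Loan-to-value = 91,300/132,000 = 69.2% — pass (97% max)
Row: 728 falls in 713–759. Column: 69.2% falls in 68.01–77%. Rate = 7.45%.

7.45%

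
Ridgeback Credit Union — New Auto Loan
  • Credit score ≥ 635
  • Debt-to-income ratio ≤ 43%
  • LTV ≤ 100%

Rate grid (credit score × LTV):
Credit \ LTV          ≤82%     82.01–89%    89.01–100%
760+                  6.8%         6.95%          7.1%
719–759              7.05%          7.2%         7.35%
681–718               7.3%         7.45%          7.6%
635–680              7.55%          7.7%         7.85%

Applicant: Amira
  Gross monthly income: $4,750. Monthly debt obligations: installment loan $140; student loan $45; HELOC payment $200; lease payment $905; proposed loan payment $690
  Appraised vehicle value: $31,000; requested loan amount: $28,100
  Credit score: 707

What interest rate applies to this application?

Credit score 707 ≥ 635; Total monthly debts = (140 + 45 + 200 + 905 + 690) = 1,980. Debt-to-income = 1,980/4,750 = 41.7% — meets 43% limit
LTV: 28,100 ÷ 31,000 = 90.6%, within 100% cap
Credit 707 → row 681–718; LTV 90.6% → column 89.01–100%. Grid cell → 7.6%.

7.6%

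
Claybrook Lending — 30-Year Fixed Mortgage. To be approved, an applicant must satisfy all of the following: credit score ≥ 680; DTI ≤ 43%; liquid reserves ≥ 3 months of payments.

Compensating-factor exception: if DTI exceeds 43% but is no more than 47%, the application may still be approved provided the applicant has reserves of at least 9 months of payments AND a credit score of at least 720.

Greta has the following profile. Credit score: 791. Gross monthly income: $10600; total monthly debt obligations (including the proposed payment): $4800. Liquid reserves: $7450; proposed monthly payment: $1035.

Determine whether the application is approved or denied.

Credit score 791 ≥ 680 (meets base)
DTI: 4,800 ÷ 10,600 = 45.3%, over the 43% base limit.
Reserves = 7,450/1,035 = 7.2 months ≥ 3
45.3% falls in the override range (43%–47%), so the compensating-factor test applies.
Reserves 7.2 < 9 months; credit score 791 ≥ 720.
Compensating-factor requirement not fully met.

Denied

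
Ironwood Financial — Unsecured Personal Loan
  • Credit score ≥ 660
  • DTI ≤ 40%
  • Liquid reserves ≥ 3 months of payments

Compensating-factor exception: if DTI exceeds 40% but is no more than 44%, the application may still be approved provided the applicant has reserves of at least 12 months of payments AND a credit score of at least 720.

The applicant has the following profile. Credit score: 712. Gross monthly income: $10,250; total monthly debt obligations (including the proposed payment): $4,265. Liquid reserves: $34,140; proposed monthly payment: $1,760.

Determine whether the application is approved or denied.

Denied

Credit score 712 ≥ 660 (meets base)
DTI = 4,265/10,250 = 41.6% > 40% — standard DTI limit exceeded.
Reserves: 34,140 ÷ 1,760 = 19.4 months (meets 3-month minimum)
41.6% falls in the override range (40%–44%), so the compensating-factor test applies.
Override check — reserves: 19.4 mo (ok); score: 712 (below 720).
Override conditions not both satisfied; exception does not apply.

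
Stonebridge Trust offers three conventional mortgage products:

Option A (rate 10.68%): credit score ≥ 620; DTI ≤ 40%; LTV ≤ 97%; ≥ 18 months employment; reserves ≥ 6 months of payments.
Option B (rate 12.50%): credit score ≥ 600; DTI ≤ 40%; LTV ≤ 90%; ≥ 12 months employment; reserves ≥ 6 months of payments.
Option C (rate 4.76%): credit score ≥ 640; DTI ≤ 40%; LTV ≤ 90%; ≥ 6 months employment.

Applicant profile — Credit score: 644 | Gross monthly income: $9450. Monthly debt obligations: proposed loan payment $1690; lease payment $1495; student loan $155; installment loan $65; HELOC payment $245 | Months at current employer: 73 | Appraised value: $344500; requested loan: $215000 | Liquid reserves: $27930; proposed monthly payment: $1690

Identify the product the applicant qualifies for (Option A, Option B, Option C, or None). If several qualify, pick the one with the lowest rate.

Option C

Total debts = (1,690 + 1,495 + 155 + 65 + 245) = 3,650; DTI = 3,650/9,450 = 38.6%.
LTV = 215,000/344,500 = 62.4%.
Reserves = 27,930/1,690 = 16.5 months.
Option A: score 644 ≥ 620; DTI 38.6% ≤ 40%; LTV 62.4% ≤ 97%; employment 73 ≥ 18 mo; reserves 16.5 ≥ 6 mo → qualifies.
Option B: score 644 ≥ 600; DTI 38.6% ≤ 40%; LTV 62.4% ≤ 90%; employment 73 ≥ 12 mo; reserves 16.5 ≥ 6 mo → qualifies.
Option C: score 644 ≥ 640; DTI 38.6% ≤ 40%; LTV 62.4% ≤ 90%; employment 73 ≥ 6 mo → qualifies.
Qualifying: Option A, Option B, Option C. Lowest rate is 4.76% → Option C.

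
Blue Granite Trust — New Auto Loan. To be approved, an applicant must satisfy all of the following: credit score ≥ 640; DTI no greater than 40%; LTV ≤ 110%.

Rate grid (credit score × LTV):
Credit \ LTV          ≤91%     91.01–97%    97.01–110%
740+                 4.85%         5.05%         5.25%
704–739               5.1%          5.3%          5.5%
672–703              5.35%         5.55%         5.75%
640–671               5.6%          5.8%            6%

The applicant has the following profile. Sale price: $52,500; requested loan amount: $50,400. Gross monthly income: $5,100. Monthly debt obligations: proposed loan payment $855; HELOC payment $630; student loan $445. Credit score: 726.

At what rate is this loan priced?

5.3%

Credit score 726 ≥ 640; Total monthly debts = (855 + 630 + 445) = 1,930. DTI = 1,930/5,100 = 37.8% ≤ 40%
LTV: 50,400 ÷ 52,500 = 96%, within 110% cap
Score 726 is in the 704–739 band; LTV 96% is in the 91.01–97% band → 5.3%.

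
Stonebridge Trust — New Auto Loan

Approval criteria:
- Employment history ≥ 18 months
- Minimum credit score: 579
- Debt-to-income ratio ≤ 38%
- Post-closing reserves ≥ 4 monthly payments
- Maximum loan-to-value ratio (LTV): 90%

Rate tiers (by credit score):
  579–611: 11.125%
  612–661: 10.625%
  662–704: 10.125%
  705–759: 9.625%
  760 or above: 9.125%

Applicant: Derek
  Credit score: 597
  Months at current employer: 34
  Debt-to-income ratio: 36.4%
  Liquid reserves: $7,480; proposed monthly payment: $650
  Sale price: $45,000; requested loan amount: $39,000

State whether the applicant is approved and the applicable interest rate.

Approved at 11.125%

Credit score 597 ≥ 579 (meets minimum)
Loan-to-value = 39,000/45,000 = 86.7% — pass (90% max)
Liquid reserves cover 7,480/650 = 11.5 months — ≥ 4 required
Employment 34 ≥ 18 months
DTI 36.4% is within the 38% limit
All requirements met. Score 597 falls in the 579–611 tier → 11.125%.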